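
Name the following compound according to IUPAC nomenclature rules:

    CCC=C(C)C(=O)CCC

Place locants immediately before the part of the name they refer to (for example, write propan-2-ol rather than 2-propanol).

5-methyloct-5-en-4-one

The longest chain bearing the carbonyl and the multiple bond is 8 carbons long (octane).
The highest-priority functional group is a ketone (C=O on an internal carbon), so the name ends in -one.
A C=C double bond in the chain gives the infix -ene-.
Number the chain so that numbering from this end puts the carbonyl group at C-4 rather than C-5.
That gives the carbonyl at C-4; the double bond between C-5 and C-6; a methyl group at C-5.
The name is 5-methyloct-5-en-4-one.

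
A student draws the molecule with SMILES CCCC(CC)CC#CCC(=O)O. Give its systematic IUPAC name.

The longest carbon chain that includes the –COOH group and the multiple bond has 9 carbons, so the parent hydride is nonane.
The highest-priority functional group is a carboxylic acid (terminal –COOH), so the name ends in -oic acid.
There is one C≡C triple bond, indicated by the ending -yne.
Number the chain so that the carboxylic acid carbon is C-1 by definition.
This places the triple bond between C-3 and C-4; an ethyl group at C-6.
Assembling the pieces gives 6-ethylnon-3-ynoic acid.

6-ethylnon-3-ynoic acid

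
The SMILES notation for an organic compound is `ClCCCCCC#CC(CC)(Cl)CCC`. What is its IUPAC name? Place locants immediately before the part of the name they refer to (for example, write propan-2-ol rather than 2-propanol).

4,11-dichloro-4-ethylundec-5-yne

The longest carbon chain that includes the multiple bond has 11 carbons, so the parent hydride is undecane.
The chain contains a C≡C triple bond, so the unsaturation ending is -yne.
Choose the numbering such that numbering from this end puts the triple bond at C-5 rather than C-6.
With this numbering: the triple bond between C-5 and C-6; chloro groups at C-4 and C-11; an ethyl group at C-4.
The substituents are ordered alphabetically, ignoring any di-/tri- multipliers.
Putting it together: 4,11-dichloro-4-ethylundec-5-yne.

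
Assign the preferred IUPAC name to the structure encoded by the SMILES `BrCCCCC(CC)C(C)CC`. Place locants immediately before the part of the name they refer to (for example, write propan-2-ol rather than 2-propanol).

The parent chain contains 8 carbons (octane).
Choose the numbering such that the substituent locant set {1,5,6} is lower than {3,4,8} at the first point of difference.
With this numbering: a bromo group at C-1; an ethyl group at C-5; a methyl group at C-6.
Prefixes are listed alphabetically: bromo, ethyl, methyl.
Putting it together: 1-bromo-5-ethyl-6-methyloctane.

1-bromo-5-ethyl-6-methyloctane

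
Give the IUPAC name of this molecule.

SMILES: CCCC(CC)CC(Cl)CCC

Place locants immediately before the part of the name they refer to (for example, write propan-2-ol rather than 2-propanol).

4-chloro-6-ethylnonane

The longest continuous carbon chain has 9 atoms, so the parent hydride is nonane.
Number the chain so that the locant sets are identical either way, so the alphabetically earlier chloro substituent takes the lower locant (4 rather than 6).
This places a chloro group at C-4; an ethyl group at C-6.
The substituents are ordered alphabetically, ignoring any di-/tri- multipliers.
Assembling the pieces gives 4-chloro-6-ethylnonane.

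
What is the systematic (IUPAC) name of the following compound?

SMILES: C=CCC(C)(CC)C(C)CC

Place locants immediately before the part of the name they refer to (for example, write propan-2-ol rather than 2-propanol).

4-ethyl-4,5-dimethylhept-1-ene

The longest carbon chain that includes the multiple bond has 7 carbons, so the parent hydride is heptane.
There is one C=C double bond, indicated by the ending -ene.
Choose the numbering such that numbering from this end puts the double bond at C-1 rather than C-6.
This places the double bond between C-1 and C-2; an ethyl group at C-4; methyl groups at C-4 and C-5.
The substituents are ordered alphabetically, ignoring any di-/tri- multipliers.
The name is 4-ethyl-4,5-dimethylhept-1-ene.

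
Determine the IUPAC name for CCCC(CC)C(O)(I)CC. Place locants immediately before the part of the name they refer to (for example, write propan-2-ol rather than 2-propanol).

4-ethyl-3-iodoheptan-3-ol

Counting along the main chain through the –OH group gives 7 carbons: the parent is heptane.
The highest-priority functional group is an alcohol (–OH), so the name ends in -ol.
Number the chain so that numbering from this end puts the hydroxyl group at C-3 rather than C-5.
This places the hydroxyl at C-3; an ethyl group at C-4; an iodo group at C-3.
Substituent prefixes are cited in alphabetical order (multiplying prefixes like di-/tri- are ignored for ordering).
The name is 4-ethyl-3-iodoheptan-3-ol.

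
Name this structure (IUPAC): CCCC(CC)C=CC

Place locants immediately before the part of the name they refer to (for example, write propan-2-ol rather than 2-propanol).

Counting along the main chain through the multiple bond gives 7 carbons: the parent is heptane.
There is one C=C double bond, indicated by the ending -ene.
Number the chain so that numbering from this end puts the double bond at C-2 rather than C-5.
This places the double bond between C-2 and C-3; an ethyl group at C-4.
The name is 4-ethylhept-2-ene.

4-ethylhept-2-ene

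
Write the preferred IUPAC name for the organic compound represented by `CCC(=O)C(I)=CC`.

4-iodohex-4-en-3-one

The longest carbon chain that includes the carbonyl and the multiple bond has 6 carbons, so the parent hydride is hexane.
The highest-priority functional group is a ketone (C=O on an internal carbon), so the name ends in -one.
There is one C=C double bond, indicated by the ending -ene.
The numbering direction is chosen so that numbering from this end puts the carbonyl group at C-3 rather than C-4.
With this numbering: the carbonyl at C-3; the double bond between C-4 and C-5; an iodo group at C-4.
Putting it together: 4-iodohex-4-en-3-one.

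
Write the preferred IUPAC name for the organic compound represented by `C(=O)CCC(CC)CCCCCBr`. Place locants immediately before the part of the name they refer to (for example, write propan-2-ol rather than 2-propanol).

Counting along the main chain through the –CHO group gives 9 carbons: the parent is nonane.
An aldehyde (terminal –CHO) is the principal characteristic group, giving the suffix -al.
Choose the numbering such that the aldehyde carbon is C-1 by definition.
With this numbering: a bromo group at C-9; an ethyl group at C-4.
Substituent prefixes are cited in alphabetical order (multiplying prefixes like di-/tri- are ignored for ordering).
Putting it together: 9-bromo-4-ethylnonanal.

9-bromo-4-ethylnonanal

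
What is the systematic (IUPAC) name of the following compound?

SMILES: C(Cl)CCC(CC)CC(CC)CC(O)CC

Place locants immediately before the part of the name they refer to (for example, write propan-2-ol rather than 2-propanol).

The longest chain bearing the –OH group is 10 carbons long (decane).
The principal characteristic group is an alcohol (–OH), named with the suffix -ol.
Choose the numbering such that numbering from this end puts the hydroxyl group at C-3 rather than C-8.
With this numbering: the hydroxyl at C-3; a chloro group at C-10; ethyl groups at C-5 and C-7.
Substituent prefixes are cited in alphabetical order (multiplying prefixes like di-/tri- are ignored for ordering).
The name is 10-chloro-5,7-diethyldecan-3-ol.

10-chloro-5,7-diethyldecan-3-ol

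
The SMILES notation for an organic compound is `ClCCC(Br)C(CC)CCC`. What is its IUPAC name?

3-bromo-1-chloro-4-ethylheptane

The longest carbon chain is 7 atoms: the parent is heptane.
Choose the numbering such that the substituent locant set {1,3,4} is lower than {4,5,7} at the first point of difference.
This places a bromo group at C-3; a chloro group at C-1; an ethyl group at C-4.
The substituents are ordered alphabetically, ignoring any di-/tri- multipliers.
Assembling the pieces gives 3-bromo-1-chloro-4-ethylheptane.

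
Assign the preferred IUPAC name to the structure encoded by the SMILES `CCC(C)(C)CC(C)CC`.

3,3,5-trimethylheptane

The longest continuous carbon chain has 7 atoms, so the parent hydride is heptane.
The numbering direction is chosen so that the substituent locant set {3,3,5} is lower than {3,5,5} at the first point of difference.
This places methyl groups at C-3 (×2) and C-5.
Putting it together: 3,3,5-trimethylheptane.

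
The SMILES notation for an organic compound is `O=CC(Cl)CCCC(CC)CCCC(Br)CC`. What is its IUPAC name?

The longest chain bearing the –CHO group is 12 carbons long (dodecane).
The principal characteristic group is an aldehyde (terminal –CHO), named with the suffix -al.
The numbering direction is chosen so that the aldehyde carbon is C-1 by definition.
This places a bromo group at C-10; a chloro group at C-2; an ethyl group at C-6.
The substituents are ordered alphabetically, ignoring any di-/tri- multipliers.
The name is 10-bromo-2-chloro-6-ethyldodecanal.

10-bromo-2-chloro-6-ethyldodecanal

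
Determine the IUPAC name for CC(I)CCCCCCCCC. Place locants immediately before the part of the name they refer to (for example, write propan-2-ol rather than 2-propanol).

2-iodoundecane

The longest continuous carbon chain has 11 atoms, so the parent hydride is undecane.
Number the chain so that the substituent locant set {2} is lower than {10} at the first point of difference.
That gives an iodo group at C-2.
Putting it together: 2-iodoundecane.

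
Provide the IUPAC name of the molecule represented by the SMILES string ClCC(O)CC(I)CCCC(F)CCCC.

The longest chain bearing the –OH group is 12 carbons long (dodecane).
The highest-priority functional group is an alcohol (–OH), so the name ends in -ol.
Choose the numbering such that numbering from this end puts the hydroxyl group at C-2 rather than C-11.
With this numbering: the hydroxyl at C-2; a chloro group at C-1; a fluoro group at C-8; an iodo group at C-4.
Prefixes are listed alphabetically: chloro, fluoro, iodo.
The name is 1-chloro-8-fluoro-4-iodododecan-2-ol.

1-chloro-8-fluoro-4-iodododecan-2-ol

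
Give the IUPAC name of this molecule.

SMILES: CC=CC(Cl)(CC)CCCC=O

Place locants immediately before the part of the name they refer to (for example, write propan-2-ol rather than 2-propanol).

Counting along the main chain through the –CHO group and the multiple bond gives 8 carbons: the parent is octane.
The highest-priority functional group is an aldehyde (terminal –CHO), so the name ends in -al.
There is one C=C double bond, indicated by the ending -ene.
Choose the numbering such that the aldehyde carbon is C-1 by definition.
That gives the double bond between C-6 and C-7; a chloro group at C-5; an ethyl group at C-5.
Prefixes are listed alphabetically: chloro, ethyl.
The name is 5-chloro-5-ethyloct-6-enal.

5-chloro-5-ethyloct-6-enal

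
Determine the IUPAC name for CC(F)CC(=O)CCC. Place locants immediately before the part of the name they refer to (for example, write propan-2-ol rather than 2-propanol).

2-fluoroheptan-4-one

The longest carbon chain that includes the carbonyl has 7 carbons, so the parent hydride is heptane.
The principal characteristic group is a ketone (C=O on an internal carbon), named with the suffix -one.
Choose the numbering such that the substituent locant set {2} is lower than {6} at the first point of difference.
This places the carbonyl at C-4; a fluoro group at C-2.
Putting it together: 2-fluoroheptan-4-one.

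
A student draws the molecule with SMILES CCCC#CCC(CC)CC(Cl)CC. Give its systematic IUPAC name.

The longest carbon chain that includes the multiple bond has 11 carbons, so the parent hydride is undecane.
A C≡C triple bond in the chain gives the infix -yne-.
Number the chain so that numbering from this end puts the triple bond at C-4 rather than C-7.
This places the triple bond between C-4 and C-5; a chloro group at C-9; an ethyl group at C-7.
The substituents are ordered alphabetically, ignoring any di-/tri- multipliers.
Putting it together: 9-chloro-7-ethylundec-4-yne.

9-chloro-7-ethylundec-4-yne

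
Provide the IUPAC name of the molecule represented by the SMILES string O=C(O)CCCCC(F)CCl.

7-chloro-6-fluoroheptanoic acid

The longest chain bearing the –COOH group is 7 carbons long (heptane).
The principal characteristic group is a carboxylic acid (terminal –COOH), named with the suffix -oic acid.
The numbering direction is chosen so that the carboxylic acid carbon is C-1 by definition.
This places a chloro group at C-7; a fluoro group at C-6.
The substituents are ordered alphabetically, ignoring any di-/tri- multipliers.
Assembling the pieces gives 7-chloro-6-fluoroheptanoic acid.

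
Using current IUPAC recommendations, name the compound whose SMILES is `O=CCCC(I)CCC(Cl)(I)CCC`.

The longest carbon chain that includes the –CHO group has 10 carbons, so the parent hydride is decane.
The highest-priority functional group is an aldehyde (terminal –CHO), so the name ends in -al.
The numbering direction is chosen so that the aldehyde carbon is C-1 by definition.
With this numbering: a chloro group at C-7; iodo groups at C-4 and C-7.
The substituents are ordered alphabetically, ignoring any di-/tri- multipliers.
The name is 7-chloro-4,7-diiododecanal.

7-chloro-4,7-diiododecanal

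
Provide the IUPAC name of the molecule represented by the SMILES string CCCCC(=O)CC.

The longest carbon chain that includes the carbonyl has 7 carbons, so the parent hydride is heptane.
A ketone (C=O on an internal carbon) is the principal characteristic group, giving the suffix -one.
The numbering direction is chosen so that numbering from this end puts the carbonyl group at C-3 rather than C-5.
This places the carbonyl at C-3.
The name is heptan-3-one.

heptan-3-one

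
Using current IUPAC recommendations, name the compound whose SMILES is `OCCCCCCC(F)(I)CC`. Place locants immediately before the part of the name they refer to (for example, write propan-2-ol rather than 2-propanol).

The longest carbon chain that includes the –OH group has 9 carbons, so the parent hydride is nonane.
An alcohol (–OH) is the principal characteristic group, giving the suffix -ol.
The numbering direction is chosen so that numbering from this end puts the hydroxyl group at C-1 rather than C-9.
This places the hydroxyl at C-1; a fluoro group at C-7; an iodo group at C-7.
Prefixes are listed alphabetically: fluoro, iodo.
The name is 7-fluoro-7-iodononan-1-ol.

7-fluoro-7-iodononan-1-ol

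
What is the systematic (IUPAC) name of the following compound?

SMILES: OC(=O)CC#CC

pent-3-ynoic acid

The longest carbon chain that includes the –COOH group and the multiple bond has 5 carbons, so the parent hydride is pentane.
The principal characteristic group is a carboxylic acid (terminal –COOH), named with the suffix -oic acid.
There is one C≡C triple bond, indicated by the ending -yne.
Choose the numbering such that the carboxylic acid carbon is C-1 by definition.
This places the triple bond between C-3 and C-4.
Putting it together: pent-3-ynoic acid.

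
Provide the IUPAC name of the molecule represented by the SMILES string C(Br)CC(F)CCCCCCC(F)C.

The longest carbon chain is 11 atoms: the parent is undecane.
The numbering direction is chosen so that the substituent locant set {1,3,10} is lower than {2,9,11} at the first point of difference.
With this numbering: a bromo group at C-1; fluoro groups at C-3 and C-10.
Prefixes are listed alphabetically: bromo, fluoro.
The name is 1-bromo-3,10-difluoroundecane.

1-bromo-3,10-difluoroundecane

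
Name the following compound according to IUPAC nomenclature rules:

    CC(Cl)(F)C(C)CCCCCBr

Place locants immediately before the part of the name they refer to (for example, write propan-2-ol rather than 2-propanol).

1-bromo-7-chloro-7-fluoro-6-methyloctane

The longest continuous carbon chain has 8 atoms, so the parent hydride is octane.
The numbering direction is chosen so that the substituent locant set {1,6,7,7} is lower than {2,2,3,8} at the first point of difference.
That gives a bromo group at C-1; a chloro group at C-7; a fluoro group at C-7; a methyl group at C-6.
Substituent prefixes are cited in alphabetical order (multiplying prefixes like di-/tri- are ignored for ordering).
Putting it together: 1-bromo-7-chloro-7-fluoro-6-methyloctane.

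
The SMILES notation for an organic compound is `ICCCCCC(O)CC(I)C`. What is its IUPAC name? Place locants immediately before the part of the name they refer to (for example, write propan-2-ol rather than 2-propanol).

2,9-diiodononan-4-ol

The longest carbon chain that includes the –OH group has 9 carbons, so the parent hydride is nonane.
The highest-priority functional group is an alcohol (–OH), so the name ends in -ol.
The numbering direction is chosen so that numbering from this end puts the hydroxyl group at C-4 rather than C-6.
With this numbering: the hydroxyl at C-4; iodo groups at C-2 and C-9.
Putting it together: 2,9-diiodononan-4-ol.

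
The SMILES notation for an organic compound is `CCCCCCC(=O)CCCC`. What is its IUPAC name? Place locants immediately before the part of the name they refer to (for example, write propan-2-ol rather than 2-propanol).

undecan-5-one

Counting along the main chain through the carbonyl gives 11 carbons: the parent is undecane.
A ketone (C=O on an internal carbon) is the principal characteristic group, giving the suffix -one.
Choose the numbering such that numbering from this end puts the carbonyl group at C-5 rather than C-7.
This places the carbonyl at C-5.
The name is undecan-5-one.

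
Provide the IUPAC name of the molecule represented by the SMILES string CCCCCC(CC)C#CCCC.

6-ethylundec-4-yne

Counting along the main chain through the multiple bond gives 11 carbons: the parent is undecane.
There is one C≡C triple bond, indicated by the ending -yne.
Choose the numbering such that numbering from this end puts the triple bond at C-4 rather than C-7.
That gives the triple bond between C-4 and C-5; an ethyl group at C-6.
The name is 6-ethylundec-4-yne.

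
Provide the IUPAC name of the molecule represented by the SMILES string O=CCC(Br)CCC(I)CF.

Counting along the main chain through the –CHO group gives 7 carbons: the parent is heptane.
The principal characteristic group is an aldehyde (terminal –CHO), named with the suffix -al.
Choose the numbering such that the aldehyde carbon is C-1 by definition.
That gives a bromo group at C-3; a fluoro group at C-7; an iodo group at C-6.
Prefixes are listed alphabetically: bromo, fluoro, iodo.
The name is 3-bromo-7-fluoro-6-iodoheptanal.

3-bromo-7-fluoro-6-iodoheptanal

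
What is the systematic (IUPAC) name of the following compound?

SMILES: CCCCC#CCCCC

dec-5-yne

The longest chain bearing the multiple bond is 10 carbons long (decane).
A C≡C triple bond in the chain gives the infix -yne-.
Numbering from either end gives identical locants here.
This places the triple bond between C-5 and C-6.
Assembling the pieces gives dec-5-yne.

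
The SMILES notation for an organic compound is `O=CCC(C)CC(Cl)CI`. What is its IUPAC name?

5-chloro-6-iodo-3-methylhexanal

The longest chain bearing the –CHO group is 6 carbons long (hexane).
An aldehyde (terminal –CHO) is the principal characteristic group, giving the suffix -al.
Choose the numbering such that the aldehyde carbon is C-1 by definition.
That gives a chloro group at C-5; an iodo group at C-6; a methyl group at C-3.
Prefixes are listed alphabetically: chloro, iodo, methyl.
The name is 5-chloro-6-iodo-3-methylhexanal.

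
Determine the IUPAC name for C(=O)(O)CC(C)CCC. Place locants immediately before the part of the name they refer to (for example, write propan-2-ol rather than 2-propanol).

3-methylhexanoic acid

The longest carbon chain that includes the –COOH group has 6 carbons, so the parent hydride is hexane.
The principal characteristic group is a carboxylic acid (terminal –COOH), named with the suffix -oic acid.
Choose the numbering such that the carboxylic acid carbon is C-1 by definition.
With this numbering: a methyl group at C-3.
The name is 3-methylhexanoic acid.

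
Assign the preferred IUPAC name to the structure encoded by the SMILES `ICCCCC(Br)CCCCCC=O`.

The longest chain bearing the –CHO group is 11 carbons long (undecane).
The principal characteristic group is an aldehyde (terminal –CHO), named with the suffix -al.
The numbering direction is chosen so that the aldehyde carbon is C-1 by definition.
This places a bromo group at C-7; an iodo group at C-11.
The substituents are ordered alphabetically, ignoring any di-/tri- multipliers.
Assembling the pieces gives 7-bromo-11-iodoundecanal.

7-bromo-11-iodoundecanal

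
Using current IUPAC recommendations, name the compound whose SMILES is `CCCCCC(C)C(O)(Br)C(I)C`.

Counting along the main chain through the –OH group gives 9 carbons: the parent is nonane.
The principal characteristic group is an alcohol (–OH), named with the suffix -ol.
Choose the numbering such that numbering from this end puts the hydroxyl group at C-3 rather than C-7.
With this numbering: the hydroxyl at C-3; a bromo group at C-3; an iodo group at C-2; a methyl group at C-4.
The substituents are ordered alphabetically, ignoring any di-/tri- multipliers.
Putting it together: 3-bromo-2-iodo-4-methylnonan-3-ol.

3-bromo-2-iodo-4-methylnonan-3-ol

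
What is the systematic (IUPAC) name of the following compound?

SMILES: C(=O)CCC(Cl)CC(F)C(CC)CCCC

The longest carbon chain that includes the –CHO group has 11 carbons, so the parent hydride is undecane.
The highest-priority functional group is an aldehyde (terminal –CHO), so the name ends in -al.
Choose the numbering such that the aldehyde carbon is C-1 by definition.
With this numbering: a chloro group at C-4; an ethyl group at C-7; a fluoro group at C-6.
Substituent prefixes are cited in alphabetical order (multiplying prefixes like di-/tri- are ignored for ordering).
Assembling the pieces gives 4-chloro-7-ethyl-6-fluoroundecanal.

4-chloro-7-ethyl-6-fluoroundecanal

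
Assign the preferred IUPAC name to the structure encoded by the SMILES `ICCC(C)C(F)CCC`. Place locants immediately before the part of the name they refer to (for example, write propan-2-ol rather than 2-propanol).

The parent chain contains 7 carbons (heptane).
Choose the numbering such that the substituent locant set {1,3,4} is lower than {4,5,7} at the first point of difference.
That gives a fluoro group at C-4; an iodo group at C-1; a methyl group at C-3.
Prefixes are listed alphabetically: fluoro, iodo, methyl.
The name is 4-fluoro-1-iodo-3-methylheptane.

4-fluoro-1-iodo-3-methylheptane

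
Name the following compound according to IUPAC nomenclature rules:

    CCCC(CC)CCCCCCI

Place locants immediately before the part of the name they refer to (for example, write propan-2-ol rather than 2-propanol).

7-ethyl-1-iododecane

The longest carbon chain is 10 atoms: the parent is decane.
The numbering direction is chosen so that the substituent locant set {1,7} is lower than {4,10} at the first point of difference.
With this numbering: an ethyl group at C-7; an iodo group at C-1.
Prefixes are listed alphabetically: ethyl, iodo.
The name is 7-ethyl-1-iododecane.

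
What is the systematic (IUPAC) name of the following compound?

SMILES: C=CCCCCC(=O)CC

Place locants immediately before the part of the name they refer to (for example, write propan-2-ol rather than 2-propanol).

non-8-en-3-one

Counting along the main chain through the carbonyl and the multiple bond gives 9 carbons: the parent is nonane.
The principal characteristic group is a ketone (C=O on an internal carbon), named with the suffix -one.
A C=C double bond in the chain gives the infix -ene-.
The numbering direction is chosen so that numbering from this end puts the carbonyl group at C-3 rather than C-7.
With this numbering: the carbonyl at C-3; the double bond between C-8 and C-9.
The name is non-8-en-3-one.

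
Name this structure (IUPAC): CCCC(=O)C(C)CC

3-methylheptan-4-one

Counting along the main chain through the carbonyl gives 7 carbons: the parent is heptane.
The highest-priority functional group is a ketone (C=O on an internal carbon), so the name ends in -one.
Choose the numbering such that the substituent locant set {3} is lower than {5} at the first point of difference.
That gives the carbonyl at C-4; a methyl group at C-3.
The name is 3-methylheptan-4-one.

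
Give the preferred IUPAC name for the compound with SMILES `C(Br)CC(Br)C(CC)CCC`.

The parent chain contains 7 carbons (heptane).
The numbering direction is chosen so that the substituent locant set {1,3,4} is lower than {4,5,7} at the first point of difference.
This places bromo groups at C-1 and C-3; an ethyl group at C-4.
The substituents are ordered alphabetically, ignoring any di-/tri- multipliers.
Assembling the pieces gives 1,3-dibromo-4-ethylheptane.

1,3-dibromo-4-ethylheptane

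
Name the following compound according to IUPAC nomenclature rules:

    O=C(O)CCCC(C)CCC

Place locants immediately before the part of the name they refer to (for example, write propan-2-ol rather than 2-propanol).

5-methyloctanoic acid

The longest carbon chain that includes the –COOH group has 8 carbons, so the parent hydride is octane.
The principal characteristic group is a carboxylic acid (terminal –COOH), named with the suffix -oic acid.
Number the chain so that the carboxylic acid carbon is C-1 by definition.
This places a methyl group at C-5.
The name is 5-methyloctanoic acid.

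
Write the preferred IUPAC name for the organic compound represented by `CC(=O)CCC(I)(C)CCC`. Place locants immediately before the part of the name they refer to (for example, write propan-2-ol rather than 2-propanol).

5-iodo-5-methyloctan-2-one

The longest carbon chain that includes the carbonyl has 8 carbons, so the parent hydride is octane.
The principal characteristic group is a ketone (C=O on an internal carbon), named with the suffix -one.
The numbering direction is chosen so that numbering from this end puts the carbonyl group at C-2 rather than C-7.
That gives the carbonyl at C-2; an iodo group at C-5; a methyl group at C-5.
Substituent prefixes are cited in alphabetical order (multiplying prefixes like di-/tri- are ignored for ordering).
Assembling the pieces gives 5-iodo-5-methyloctan-2-one.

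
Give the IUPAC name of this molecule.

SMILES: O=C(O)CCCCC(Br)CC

6-bromooctanoic acid

Counting along the main chain through the –COOH group gives 8 carbons: the parent is octane.
A carboxylic acid (terminal –COOH) is the principal characteristic group, giving the suffix -oic acid.
Choose the numbering such that the carboxylic acid carbon is C-1 by definition.
This places a bromo group at C-6.
Assembling the pieces gives 6-bromooctanoic acid.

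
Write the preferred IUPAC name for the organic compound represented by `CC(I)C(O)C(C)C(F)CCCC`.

5-fluoro-2-iodo-4-methylnonan-3-ol

Counting along the main chain through the –OH group gives 9 carbons: the parent is nonane.
An alcohol (–OH) is the principal characteristic group, giving the suffix -ol.
Number the chain so that numbering from this end puts the hydroxyl group at C-3 rather than C-7.
With this numbering: the hydroxyl at C-3; a fluoro group at C-5; an iodo group at C-2; a methyl group at C-4.
Substituent prefixes are cited in alphabetical order (multiplying prefixes like di-/tri- are ignored for ordering).
Assembling the pieces gives 5-fluoro-2-iodo-4-methylnonan-3-ol.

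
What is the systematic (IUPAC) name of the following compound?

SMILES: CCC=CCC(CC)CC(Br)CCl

8-bromo-9-chloro-6-ethylnon-3-ene

The longest chain bearing the multiple bond is 9 carbons long (nonane).
There is one C=C double bond, indicated by the ending -ene.
Choose the numbering such that numbering from this end puts the double bond at C-3 rather than C-6.
That gives the double bond between C-3 and C-4; a bromo group at C-8; a chloro group at C-9; an ethyl group at C-6.
Substituent prefixes are cited in alphabetical order (multiplying prefixes like di-/tri- are ignored for ordering).
The name is 8-bromo-9-chloro-6-ethylnon-3-ene.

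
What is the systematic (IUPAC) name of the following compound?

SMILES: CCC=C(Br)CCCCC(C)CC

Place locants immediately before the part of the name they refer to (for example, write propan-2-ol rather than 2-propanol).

Counting along the main chain through the multiple bond gives 11 carbons: the parent is undecane.
A C=C double bond in the chain gives the infix -ene-.
Number the chain so that numbering from this end puts the double bond at C-3 rather than C-8.
That gives the double bond between C-3 and C-4; a bromo group at C-4; a methyl group at C-9.
Prefixes are listed alphabetically: bromo, methyl.
Putting it together: 4-bromo-9-methylundec-3-ene.

4-bromo-9-methylundec-3-ene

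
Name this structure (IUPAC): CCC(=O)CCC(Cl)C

Counting along the main chain through the carbonyl gives 7 carbons: the parent is heptane.
The highest-priority functional group is a ketone (C=O on an internal carbon), so the name ends in -one.
The numbering direction is chosen so that numbering from this end puts the carbonyl group at C-3 rather than C-5.
With this numbering: the carbonyl at C-3; a chloro group at C-6.
Putting it together: 6-chloroheptan-3-one.

6-chloroheptan-3-one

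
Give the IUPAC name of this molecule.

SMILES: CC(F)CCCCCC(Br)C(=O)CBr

1,3-dibromo-9-fluorodecan-2-one

The longest carbon chain that includes the carbonyl has 10 carbons, so the parent hydride is decane.
The highest-priority functional group is a ketone (C=O on an internal carbon), so the name ends in -one.
The numbering direction is chosen so that numbering from this end puts the carbonyl group at C-2 rather than C-9.
With this numbering: the carbonyl at C-2; bromo groups at C-1 and C-3; a fluoro group at C-9.
Substituent prefixes are cited in alphabetical order (multiplying prefixes like di-/tri- are ignored for ordering).
The name is 1,3-dibromo-9-fluorodecan-2-one.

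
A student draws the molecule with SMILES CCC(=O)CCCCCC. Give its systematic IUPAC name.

Counting along the main chain through the carbonyl gives 9 carbons: the parent is nonane.
A ketone (C=O on an internal carbon) is the principal characteristic group, giving the suffix -one.
Number the chain so that numbering from this end puts the carbonyl group at C-3 rather than C-7.
With this numbering: the carbonyl at C-3.
Putting it together: nonan-3-one.

nonan-3-one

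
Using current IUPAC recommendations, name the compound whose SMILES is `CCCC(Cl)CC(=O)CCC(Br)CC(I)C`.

9-bromo-4-chloro-11-iodododecan-6-one

Counting along the main chain through the carbonyl gives 12 carbons: the parent is dodecane.
A ketone (C=O on an internal carbon) is the principal characteristic group, giving the suffix -one.
Number the chain so that numbering from this end puts the carbonyl group at C-6 rather than C-7.
This places the carbonyl at C-6; a bromo group at C-9; a chloro group at C-4; an iodo group at C-11.
The substituents are ordered alphabetically, ignoring any di-/tri- multipliers.
Assembling the pieces gives 9-bromo-4-chloro-11-iodododecan-6-one.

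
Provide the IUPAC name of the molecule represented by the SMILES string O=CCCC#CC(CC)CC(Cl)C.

Counting along the main chain through the –CHO group and the multiple bond gives 9 carbons: the parent is nonane.
The highest-priority functional group is an aldehyde (terminal –CHO), so the name ends in -al.
The chain contains a C≡C triple bond, so the unsaturation ending is -yne.
Choose the numbering such that the aldehyde carbon is C-1 by definition.
With this numbering: the triple bond between C-4 and C-5; a chloro group at C-8; an ethyl group at C-6.
Prefixes are listed alphabetically: chloro, ethyl.
The name is 8-chloro-6-ethylnon-4-ynal.

8-chloro-6-ethylnon-4-ynal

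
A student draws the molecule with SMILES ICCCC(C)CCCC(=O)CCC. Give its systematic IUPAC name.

11-iodo-8-methylundecan-4-one

The longest carbon chain that includes the carbonyl has 11 carbons, so the parent hydride is undecane.
A ketone (C=O on an internal carbon) is the principal characteristic group, giving the suffix -one.
Choose the numbering such that numbering from this end puts the carbonyl group at C-4 rather than C-8.
That gives the carbonyl at C-4; an iodo group at C-11; a methyl group at C-8.
Prefixes are listed alphabetically: iodo, methyl.
Putting it together: 11-iodo-8-methylundecan-4-one.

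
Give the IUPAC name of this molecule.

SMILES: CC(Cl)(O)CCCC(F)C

2-chloro-6-fluoroheptan-2-ol

The longest chain bearing the –OH group is 7 carbons long (heptane).
The highest-priority functional group is an alcohol (–OH), so the name ends in -ol.
Number the chain so that numbering from this end puts the hydroxyl group at C-2 rather than C-6.
This places the hydroxyl at C-2; a chloro group at C-2; a fluoro group at C-6.
Prefixes are listed alphabetically: chloro, fluoro.
The name is 2-chloro-6-fluoroheptan-2-ol.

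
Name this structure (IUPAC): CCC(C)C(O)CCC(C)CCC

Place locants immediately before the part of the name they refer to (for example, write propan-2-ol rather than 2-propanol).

Counting along the main chain through the –OH group gives 10 carbons: the parent is decane.
The highest-priority functional group is an alcohol (–OH), so the name ends in -ol.
The numbering direction is chosen so that numbering from this end puts the hydroxyl group at C-4 rather than C-7.
This places the hydroxyl at C-4; methyl groups at C-3 and C-7.
The name is 3,7-dimethyldecan-4-ol.

3,7-dimethyldecan-4-ol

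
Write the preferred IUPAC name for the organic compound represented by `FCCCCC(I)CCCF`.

The longest carbon chain is 8 atoms: the parent is octane.
Choose the numbering such that the substituent locant set {1,4,8} is lower than {1,5,8} at the first point of difference.
This places fluoro groups at C-1 and C-8; an iodo group at C-4.
The substituents are ordered alphabetically, ignoring any di-/tri- multipliers.
Assembling the pieces gives 1,8-difluoro-4-iodooctane.

1,8-difluoro-4-iodooctane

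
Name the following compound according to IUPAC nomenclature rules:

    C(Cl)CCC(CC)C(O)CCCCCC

1-chloro-4-ethylundecan-5-ol

Counting along the main chain through the –OH group gives 11 carbons: the parent is undecane.
An alcohol (–OH) is the principal characteristic group, giving the suffix -ol.
Number the chain so that numbering from this end puts the hydroxyl group at C-5 rather than C-7.
This places the hydroxyl at C-5; a chloro group at C-1; an ethyl group at C-4.
The substituents are ordered alphabetically, ignoring any di-/tri- multipliers.
Putting it together: 1-chloro-4-ethylundecan-5-ol.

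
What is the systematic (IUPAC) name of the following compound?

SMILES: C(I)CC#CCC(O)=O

6-iodohex-3-ynoic acid

Counting along the main chain through the –COOH group and the multiple bond gives 6 carbons: the parent is hexane.
A carboxylic acid (terminal –COOH) is the principal characteristic group, giving the suffix -oic acid.
A C≡C triple bond in the chain gives the infix -yne-.
Choose the numbering such that the carboxylic acid carbon is C-1 by definition.
This places the triple bond between C-3 and C-4; an iodo group at C-6.
The name is 6-iodohex-3-ynoic acid.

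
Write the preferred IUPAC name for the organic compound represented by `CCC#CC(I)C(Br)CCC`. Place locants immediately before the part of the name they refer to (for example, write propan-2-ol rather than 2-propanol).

6-bromo-5-iodonon-3-yne

The longest chain bearing the multiple bond is 9 carbons long (nonane).
A C≡C triple bond in the chain gives the infix -yne-.
Number the chain so that numbering from this end puts the triple bond at C-3 rather than C-6.
That gives the triple bond between C-3 and C-4; a bromo group at C-6; an iodo group at C-5.
Prefixes are listed alphabetically: bromo, iodo.
Assembling the pieces gives 6-bromo-5-iodonon-3-yne.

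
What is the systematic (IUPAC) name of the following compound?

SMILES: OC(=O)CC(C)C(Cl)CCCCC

4-chloro-3-methylnonanoic acid

The longest carbon chain that includes the –COOH group has 9 carbons, so the parent hydride is nonane.
The principal characteristic group is a carboxylic acid (terminal –COOH), named with the suffix -oic acid.
Choose the numbering such that the carboxylic acid carbon is C-1 by definition.
With this numbering: a chloro group at C-4; a methyl group at C-3.
The substituents are ordered alphabetically, ignoring any di-/tri- multipliers.
The name is 4-chloro-3-methylnonanoic acid.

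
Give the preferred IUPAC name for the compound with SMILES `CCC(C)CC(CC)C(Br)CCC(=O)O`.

4-bromo-5-ethyl-7-methylnonanoic acid

The longest chain bearing the –COOH group is 9 carbons long (nonane).
The highest-priority functional group is a carboxylic acid (terminal –COOH), so the name ends in -oic acid.
The numbering direction is chosen so that the carboxylic acid carbon is C-1 by definition.
That gives a bromo group at C-4; an ethyl group at C-5; a methyl group at C-7.
Prefixes are listed alphabetically: bromo, ethyl, methyl.
Putting it together: 4-bromo-5-ethyl-7-methylnonanoic acid.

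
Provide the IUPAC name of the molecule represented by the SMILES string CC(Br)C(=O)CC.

2-bromopentan-3-one

The longest carbon chain that includes the carbonyl has 5 carbons, so the parent hydride is pentane.
A ketone (C=O on an internal carbon) is the principal characteristic group, giving the suffix -one.
The numbering direction is chosen so that the substituent locant set {2} is lower than {4} at the first point of difference.
With this numbering: the carbonyl at C-3; a bromo group at C-2.
The name is 2-bromopentan-3-one.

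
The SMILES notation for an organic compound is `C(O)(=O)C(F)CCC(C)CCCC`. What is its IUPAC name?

The longest chain bearing the –COOH group is 9 carbons long (nonane).
The highest-priority functional group is a carboxylic acid (terminal –COOH), so the name ends in -oic acid.
The numbering direction is chosen so that the carboxylic acid carbon is C-1 by definition.
This places a fluoro group at C-2; a methyl group at C-5.
The substituents are ordered alphabetically, ignoring any di-/tri- multipliers.
The name is 2-fluoro-5-methylnonanoic acid.

2-fluoro-5-methylnonanoic acid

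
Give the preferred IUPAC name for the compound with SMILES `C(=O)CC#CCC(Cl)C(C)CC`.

The longest chain bearing the –CHO group and the multiple bond is 9 carbons long (nonane).
The highest-priority functional group is an aldehyde (terminal –CHO), so the name ends in -al.
There is one C≡C triple bond, indicated by the ending -yne.
Number the chain so that the aldehyde carbon is C-1 by definition.
With this numbering: the triple bond between C-3 and C-4; a chloro group at C-6; a methyl group at C-7.
Substituent prefixes are cited in alphabetical order (multiplying prefixes like di-/tri- are ignored for ordering).
The name is 6-chloro-7-methylnon-3-ynal.

6-chloro-7-methylnon-3-ynal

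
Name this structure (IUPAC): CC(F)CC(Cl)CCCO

Counting along the main chain through the –OH group gives 7 carbons: the parent is heptane.
The principal characteristic group is an alcohol (–OH), named with the suffix -ol.
Number the chain so that numbering from this end puts the hydroxyl group at C-1 rather than C-7.
This places the hydroxyl at C-1; a chloro group at C-4; a fluoro group at C-6.
Prefixes are listed alphabetically: chloro, fluoro.
Putting it together: 4-chloro-6-fluoroheptan-1-ol.

4-chloro-6-fluoroheptan-1-ol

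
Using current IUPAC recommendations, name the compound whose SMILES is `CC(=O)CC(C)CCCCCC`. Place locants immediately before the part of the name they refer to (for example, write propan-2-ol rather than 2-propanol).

The longest chain bearing the carbonyl is 10 carbons long (decane).
The highest-priority functional group is a ketone (C=O on an internal carbon), so the name ends in -one.
Number the chain so that numbering from this end puts the carbonyl group at C-2 rather than C-9.
This places the carbonyl at C-2; a methyl group at C-4.
Assembling the pieces gives 4-methyldecan-2-one.

4-methyldecan-2-one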